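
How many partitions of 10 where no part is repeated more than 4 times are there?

34

There are too many to list fully; the first 12 (by largest part) are:
10
1,9
2,8
1,1,8
3,7
1,2,7
1,1,1,7
4,6
1,3,6
2,2,6
1,1,2,6
1,1,1,1,6
…and 22 more, for 34 total.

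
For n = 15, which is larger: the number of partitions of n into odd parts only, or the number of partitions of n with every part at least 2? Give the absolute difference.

14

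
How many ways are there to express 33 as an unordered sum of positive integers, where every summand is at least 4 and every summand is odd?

18

Listing the qualifying partitions of 33:
33
23+5+5
21+7+5
19+9+5
19+7+7
17+11+5
17+9+7
15+13+5
15+11+7
15+9+9
13+13+7
13+11+9
13+5+5+5+5
11+11+11
11+7+5+5+5
9+9+5+5+5
9+7+7+5+5
7+7+7+7+5
Counting gives 18.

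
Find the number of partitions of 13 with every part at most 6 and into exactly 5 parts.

They are:
6 + 4 + 1 + 1 + 1
6 + 3 + 2 + 1 + 1
6 + 2 + 2 + 2 + 1
5 + 5 + 1 + 1 + 1
5 + 4 + 2 + 1 + 1
5 + 3 + 3 + 1 + 1
5 + 3 + 2 + 2 + 1
5 + 2 + 2 + 2 + 2
4 + 4 + 3 + 1 + 1
4 + 4 + 2 + 2 + 1
4 + 3 + 3 + 2 + 1
4 + 3 + 2 + 2 + 2
3 + 3 + 3 + 3 + 1
3 + 3 + 3 + 2 + 2

14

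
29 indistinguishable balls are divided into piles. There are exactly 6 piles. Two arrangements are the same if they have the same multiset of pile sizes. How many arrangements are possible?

Counting exhaustively, 454 partitions satisfy the conditions.

454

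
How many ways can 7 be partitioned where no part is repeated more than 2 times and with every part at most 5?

7

They are:
2+5
1+1+5
3+4
1+2+4
1+3+3
2+2+3
1+1+2+3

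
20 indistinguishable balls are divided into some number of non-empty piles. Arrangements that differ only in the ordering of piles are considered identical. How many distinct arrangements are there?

Systematic enumeration (by largest part, then next-largest, …) yields 627.

627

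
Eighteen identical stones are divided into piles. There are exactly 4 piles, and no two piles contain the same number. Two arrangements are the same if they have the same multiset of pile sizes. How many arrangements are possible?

The partitions of 18 that satisfy the conditions:
12 + 3 + 2 + 1
11 + 4 + 2 + 1
10 + 5 + 2 + 1
10 + 4 + 3 + 1
9 + 6 + 2 + 1
9 + 5 + 3 + 1
9 + 4 + 3 + 2
8 + 7 + 2 + 1
8 + 6 + 3 + 1
8 + 5 + 4 + 1
8 + 5 + 3 + 2
7 + 6 + 4 + 1
7 + 6 + 3 + 2
7 + 5 + 4 + 2
6 + 5 + 4 + 3
That's 15 in total.

15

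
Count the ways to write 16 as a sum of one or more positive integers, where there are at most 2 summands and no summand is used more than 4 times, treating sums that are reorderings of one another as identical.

9

Listing the qualifying partitions of 16:
16
1+15
2+14
3+13
4+12
5+11
6+10
7+9
8+8
That's 9 in total.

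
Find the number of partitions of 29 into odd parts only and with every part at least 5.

11

They are:
29
5, 5, 19
5, 7, 17
5, 9, 15
7, 7, 15
5, 11, 13
7, 9, 13
7, 11, 11
9, 9, 11
5, 5, 5, 5, 9
5, 5, 5, 7, 7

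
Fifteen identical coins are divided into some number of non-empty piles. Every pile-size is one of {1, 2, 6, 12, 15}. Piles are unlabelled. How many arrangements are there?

The partitions of 15 that satisfy the conditions:
15
12+2+1
12+1+1+1
6+6+2+1
6+6+1+1+1
6+2+2+2+2+1
6+2+2+2+1+1+1
6+2+2+1+1+1+1+1
6+2+1+1+1+1+1+1+1
6+1+1+1+1+1+1+1+1+1
2+2+2+2+2+2+2+1
2+2+2+2+2+2+1+1+1
2+2+2+2+2+1+1+1+1+1
2+2+2+2+1+1+1+1+1+1+1
2+2+2+1+1+1+1+1+1+1+1+1
2+2+1+1+1+1+1+1+1+1+1+1+1
2+1+1+1+1+1+1+1+1+1+1+1+1+1
1+1+1+1+1+1+1+1+1+1+1+1+1+1+1

18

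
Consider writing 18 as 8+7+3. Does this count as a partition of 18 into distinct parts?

The parts sum to 18, and the condition 'all summands are distinct' holds.

Yes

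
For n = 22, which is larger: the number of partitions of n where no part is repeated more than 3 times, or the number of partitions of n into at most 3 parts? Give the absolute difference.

Partitions of 22 where no part is repeated more than 3 times: 484.
Partitions of 22 into at most 3 parts: 52.
|484 − 52| = 432.

432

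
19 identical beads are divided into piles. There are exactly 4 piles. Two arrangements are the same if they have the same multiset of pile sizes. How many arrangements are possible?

There are too many to list fully; the first 12 (by largest part) are:
16 + 1 + 1 + 1
15 + 2 + 1 + 1
14 + 3 + 1 + 1
14 + 2 + 2 + 1
13 + 4 + 1 + 1
13 + 3 + 2 + 1
13 + 2 + 2 + 2
12 + 5 + 1 + 1
12 + 4 + 2 + 1
12 + 3 + 3 + 1
12 + 3 + 2 + 2
11 + 6 + 1 + 1
…and 42 more, for 54 total.

54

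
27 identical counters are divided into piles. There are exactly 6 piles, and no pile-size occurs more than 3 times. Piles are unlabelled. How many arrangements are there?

295

Direct enumeration gives 295 partitions.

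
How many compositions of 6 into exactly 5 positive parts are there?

5

Place 4 bars in the 5 internal gaps of a row of 6 dots: C(5,4) = 5.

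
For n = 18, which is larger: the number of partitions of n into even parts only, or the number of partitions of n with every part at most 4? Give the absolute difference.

54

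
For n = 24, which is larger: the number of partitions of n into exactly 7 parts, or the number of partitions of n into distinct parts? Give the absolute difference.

Partitions of 24 into exactly 7 parts: 201.
Partitions of 24 into distinct parts: 122.
|201 − 122| = 79.

79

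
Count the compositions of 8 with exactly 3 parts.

By stars and bars with positive parts, the count is C(7,2) = 21.

21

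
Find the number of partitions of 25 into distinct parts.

142

Enumerating by decreasing first part gives 142 partitions in all.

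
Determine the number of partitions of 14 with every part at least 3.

Enumerating:
14
11 + 3
10 + 4
9 + 5
8 + 6
8 + 3 + 3
7 + 7
7 + 4 + 3
6 + 5 + 3
6 + 4 + 4
5 + 5 + 4
5 + 3 + 3 + 3
4 + 4 + 3 + 3
That's 13 in total.

13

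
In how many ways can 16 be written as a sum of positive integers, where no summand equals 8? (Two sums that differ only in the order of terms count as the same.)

209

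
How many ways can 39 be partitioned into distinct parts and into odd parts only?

41

There are too many to list fully; the first 12 (by largest part) are:
39
1, 3, 35
1, 5, 33
1, 7, 31
3, 5, 31
1, 9, 29
3, 7, 29
1, 11, 27
3, 9, 27
5, 7, 27
1, 13, 25
3, 11, 25
…and 29 more, for 41 total.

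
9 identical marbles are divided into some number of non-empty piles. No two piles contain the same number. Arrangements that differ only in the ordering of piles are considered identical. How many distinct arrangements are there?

Enumerating:
9
1,8
2,7
3,6
1,2,6
4,5
1,3,5
2,3,4

8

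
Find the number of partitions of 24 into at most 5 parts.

333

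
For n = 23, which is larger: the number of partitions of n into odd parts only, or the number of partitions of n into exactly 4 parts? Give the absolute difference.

Partitions of 23 into odd parts only: 104.
Partitions of 23 into exactly 4 parts: 94.
|104 − 94| = 10.

10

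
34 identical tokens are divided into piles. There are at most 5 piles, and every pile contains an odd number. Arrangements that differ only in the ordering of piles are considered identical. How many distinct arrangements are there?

A partial list (first 12 by largest part):
33, 1
31, 3
31, 1, 1, 1
29, 5
29, 3, 1, 1
27, 7
27, 5, 1, 1
27, 3, 3, 1
25, 9
25, 7, 1, 1
25, 5, 3, 1
25, 3, 3, 3
…and 51 more, for 63 total.

63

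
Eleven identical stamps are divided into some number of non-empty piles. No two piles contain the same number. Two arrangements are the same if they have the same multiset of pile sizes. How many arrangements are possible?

12

The partitions of 11 that satisfy the conditions:
11
1 + 10
2 + 9
3 + 8
1 + 2 + 8
4 + 7
1 + 3 + 7
5 + 6
1 + 4 + 6
2 + 3 + 6
2 + 4 + 5
1 + 2 + 3 + 5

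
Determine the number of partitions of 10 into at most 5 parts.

30

A partial list (first 12 by largest part):
10
9+1
8+2
8+1+1
7+3
7+2+1
7+1+1+1
6+4
6+3+1
6+2+2
6+2+1+1
6+1+1+1+1
…and 18 more, for 30 total.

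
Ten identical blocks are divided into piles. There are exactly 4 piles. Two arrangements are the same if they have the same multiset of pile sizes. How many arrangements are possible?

The partitions of 10 that satisfy the conditions:
7 + 1 + 1 + 1
6 + 2 + 1 + 1
5 + 3 + 1 + 1
5 + 2 + 2 + 1
4 + 4 + 1 + 1
4 + 3 + 2 + 1
4 + 2 + 2 + 2
3 + 3 + 3 + 1
3 + 3 + 2 + 2

9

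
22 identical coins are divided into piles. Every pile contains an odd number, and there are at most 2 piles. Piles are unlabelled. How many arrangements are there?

They are:
21, 1
19, 3
17, 5
15, 7
13, 9
11, 11
Counting gives 6.

6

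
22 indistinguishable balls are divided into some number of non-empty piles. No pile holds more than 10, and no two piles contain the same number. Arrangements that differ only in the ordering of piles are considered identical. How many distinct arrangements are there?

35

A partial list (first 12 by largest part):
10, 9, 3
10, 9, 2, 1
10, 8, 4
10, 8, 3, 1
10, 7, 5
10, 7, 4, 1
10, 7, 3, 2
10, 6, 5, 1
10, 6, 4, 2
10, 6, 3, 2, 1
10, 5, 4, 3
10, 5, 4, 2, 1
…and 23 more, for 35 total.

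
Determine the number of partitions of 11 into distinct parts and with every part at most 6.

5

Enumerating:
5, 6
1, 4, 6
2, 3, 6
2, 4, 5
1, 2, 3, 5
That's 5 in total.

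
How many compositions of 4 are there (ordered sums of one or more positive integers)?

8

There are 3 gaps and each independently is a cut or not, giving 2^3 = 8.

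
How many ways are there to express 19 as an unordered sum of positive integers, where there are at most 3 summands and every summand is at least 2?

30

A partial list (first 12 by largest part):
19
17 + 2
16 + 3
15 + 4
15 + 2 + 2
14 + 5
14 + 3 + 2
13 + 6
13 + 4 + 2
13 + 3 + 3
12 + 7
12 + 5 + 2
…and 18 more, for 30 total.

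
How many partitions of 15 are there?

Counting exhaustively, 176 partitions satisfy the conditions.

176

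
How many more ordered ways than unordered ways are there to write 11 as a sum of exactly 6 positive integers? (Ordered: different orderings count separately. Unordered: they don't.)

245

Compositions: C(10,5) = 252.
Partitions of 11 into exactly 6 parts: 7.
Difference: 252 − 7 = 245.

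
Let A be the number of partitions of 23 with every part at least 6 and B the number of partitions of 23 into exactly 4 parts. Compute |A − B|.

Partitions of 23 with every part at least 6: 12.
Partitions of 23 into exactly 4 parts: 94.
|12 − 94| = 82.

82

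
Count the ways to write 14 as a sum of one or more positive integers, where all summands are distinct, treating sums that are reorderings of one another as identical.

Listing the qualifying partitions of 14:
14
13 + 1
12 + 2
11 + 3
11 + 2 + 1
10 + 4
10 + 3 + 1
9 + 5
9 + 4 + 1
9 + 3 + 2
8 + 6
8 + 5 + 1
8 + 4 + 2
8 + 3 + 2 + 1
7 + 6 + 1
7 + 5 + 2
7 + 4 + 3
7 + 4 + 2 + 1
6 + 5 + 3
6 + 5 + 2 + 1
6 + 4 + 3 + 1
5 + 4 + 3 + 2

22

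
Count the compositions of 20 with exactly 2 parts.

Place 1 bars in the 19 internal gaps of a row of 20 dots: C(19,1) = 19.

19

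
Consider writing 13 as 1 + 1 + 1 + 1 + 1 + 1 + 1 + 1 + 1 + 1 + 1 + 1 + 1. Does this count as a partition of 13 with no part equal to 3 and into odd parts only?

The parts sum to 13, and the condition 'no summand equals 3' holds; the condition 'every summand is odd' holds.

Yes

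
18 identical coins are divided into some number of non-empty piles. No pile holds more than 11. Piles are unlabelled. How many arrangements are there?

355

There are 355 such partitions.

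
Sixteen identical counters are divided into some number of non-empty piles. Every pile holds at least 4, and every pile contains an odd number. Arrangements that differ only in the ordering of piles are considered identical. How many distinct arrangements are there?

They are:
11 + 5
9 + 7
That's 2 in total.

2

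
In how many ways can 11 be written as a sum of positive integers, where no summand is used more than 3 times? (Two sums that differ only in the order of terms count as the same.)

A partial list (first 12 by largest part):
11
10,1
9,2
9,1,1
8,3
8,2,1
8,1,1,1
7,4
7,3,1
7,2,2
7,2,1,1
6,5
…and 26 more, for 38 total.

38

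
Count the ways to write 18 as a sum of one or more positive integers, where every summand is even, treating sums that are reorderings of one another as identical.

A partial list (first 12 by largest part):
18
16,2
14,4
14,2,2
12,6
12,4,2
12,2,2,2
10,8
10,6,2
10,4,4
10,4,2,2
10,2,2,2,2
…and 18 more, for 30 total.

30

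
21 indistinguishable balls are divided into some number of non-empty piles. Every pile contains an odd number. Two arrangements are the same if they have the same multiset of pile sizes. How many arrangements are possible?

A full systematic count gives 76.

76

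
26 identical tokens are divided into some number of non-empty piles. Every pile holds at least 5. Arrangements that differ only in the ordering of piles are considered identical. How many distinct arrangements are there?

36

There are too many to list fully; the first 12 (by largest part) are:
26
21+5
20+6
19+7
18+8
17+9
16+10
16+5+5
15+11
15+6+5
14+12
14+7+5
…and 24 more, for 36 total.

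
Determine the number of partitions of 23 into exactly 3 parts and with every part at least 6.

The partitions of 23 that satisfy the conditions:
11 + 6 + 6
10 + 7 + 6
9 + 8 + 6
9 + 7 + 7
8 + 8 + 7
Counting gives 5.

5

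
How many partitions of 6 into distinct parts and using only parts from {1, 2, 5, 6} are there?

Listing the qualifying partitions of 6:
6
5,1

2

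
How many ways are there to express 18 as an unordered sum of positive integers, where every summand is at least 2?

88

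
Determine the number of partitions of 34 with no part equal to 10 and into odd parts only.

512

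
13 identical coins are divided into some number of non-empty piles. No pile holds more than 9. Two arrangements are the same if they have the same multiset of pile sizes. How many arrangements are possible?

Direct enumeration gives 94 partitions.

94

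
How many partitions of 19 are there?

490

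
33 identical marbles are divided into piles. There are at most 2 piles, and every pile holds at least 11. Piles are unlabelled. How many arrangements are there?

7

Enumerating:
33
11, 22
12, 21
13, 20
14, 19
15, 18
16, 17
That's 7 in total.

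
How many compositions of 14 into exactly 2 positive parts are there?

13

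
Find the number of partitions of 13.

Direct enumeration gives 101 partitions.

101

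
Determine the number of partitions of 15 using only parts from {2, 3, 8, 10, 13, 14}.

6

Enumerating:
2,13
2,3,10
2,2,3,8
3,3,3,3,3
2,2,2,3,3,3
2,2,2,2,2,2,3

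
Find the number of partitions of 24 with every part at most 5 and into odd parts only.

27

There are too many to list fully; the first 12 (by largest part) are:
5+5+5+5+3+1
5+5+5+5+1+1+1+1
5+5+5+3+3+3
5+5+5+3+3+1+1+1
5+5+5+3+1+1+1+1+1+1
5+5+5+1+1+1+1+1+1+1+1+1
5+5+3+3+3+3+1+1
5+5+3+3+3+1+1+1+1+1
5+5+3+3+1+1+1+1+1+1+1+1
5+5+3+1+1+1+1+1+1+1+1+1+1+1
5+5+1+1+1+1+1+1+1+1+1+1+1+1+1+1
5+3+3+3+3+3+3+1
…and 15 more, for 27 total.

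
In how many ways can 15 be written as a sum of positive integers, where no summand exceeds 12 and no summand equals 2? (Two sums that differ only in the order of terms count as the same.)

72

Counting exhaustively, 72 partitions satisfy the conditions.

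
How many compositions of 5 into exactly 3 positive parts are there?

Equivalently, choose which 2 of the 4 gaps become plus signs: C(4,2) = 6.

6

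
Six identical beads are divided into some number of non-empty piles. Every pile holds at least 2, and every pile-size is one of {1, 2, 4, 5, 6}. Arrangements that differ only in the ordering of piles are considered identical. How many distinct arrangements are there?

3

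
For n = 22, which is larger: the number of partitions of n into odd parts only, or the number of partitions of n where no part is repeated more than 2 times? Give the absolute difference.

208

Partitions of 22 into odd parts only: 89.
Partitions of 22 where no part is repeated more than 2 times: 297.
|89 − 297| = 208.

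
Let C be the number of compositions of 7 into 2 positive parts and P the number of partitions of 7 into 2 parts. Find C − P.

Compositions: C(6,1) = 6.
Partitions of 7 into exactly 2 parts: 3.
Difference: 6 − 3 = 3.

3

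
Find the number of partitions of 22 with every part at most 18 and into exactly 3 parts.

A partial list (first 12 by largest part):
18+3+1
18+2+2
17+4+1
17+3+2
16+5+1
16+4+2
16+3+3
15+6+1
15+5+2
15+4+3
14+7+1
14+6+2
…and 26 more, for 38 total.

38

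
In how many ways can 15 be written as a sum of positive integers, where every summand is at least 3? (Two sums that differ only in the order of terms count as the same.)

17

Enumerating:
15
12+3
11+4
10+5
9+6
9+3+3
8+7
8+4+3
7+5+3
7+4+4
6+6+3
6+5+4
6+3+3+3
5+5+5
5+4+3+3
4+4+4+3
3+3+3+3+3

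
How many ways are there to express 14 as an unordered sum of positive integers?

There are 135 such partitions.

135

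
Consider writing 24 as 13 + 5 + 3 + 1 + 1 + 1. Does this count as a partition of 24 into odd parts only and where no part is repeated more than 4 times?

Yes

The parts sum to 24, and the condition 'every summand is odd' holds; the condition 'no summand is used more than 4 times' holds.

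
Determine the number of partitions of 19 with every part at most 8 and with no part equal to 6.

263

Direct enumeration gives 263 partitions.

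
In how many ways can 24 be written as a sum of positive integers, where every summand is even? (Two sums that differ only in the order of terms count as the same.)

Systematic enumeration (by largest part, then next-largest, …) yields 77.

77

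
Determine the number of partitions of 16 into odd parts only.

A partial list (first 12 by largest part):
15 + 1
13 + 3
13 + 1 + 1 + 1
11 + 5
11 + 3 + 1 + 1
11 + 1 + 1 + 1 + 1 + 1
9 + 7
9 + 5 + 1 + 1
9 + 3 + 3 + 1
9 + 3 + 1 + 1 + 1 + 1
9 + 1 + 1 + 1 + 1 + 1 + 1 + 1
7 + 7 + 1 + 1
…and 20 more, for 32 total.

32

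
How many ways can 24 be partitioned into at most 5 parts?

333

Systematic enumeration (by largest part, then next-largest, …) yields 333.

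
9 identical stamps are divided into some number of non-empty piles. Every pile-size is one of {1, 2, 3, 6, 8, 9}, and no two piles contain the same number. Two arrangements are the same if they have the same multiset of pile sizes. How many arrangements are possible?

4

Enumerating:
9
8 + 1
6 + 3
6 + 2 + 1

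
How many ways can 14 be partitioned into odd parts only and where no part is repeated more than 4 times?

Enumerating:
13, 1
11, 3
11, 1, 1, 1
9, 5
9, 3, 1, 1
7, 7
7, 5, 1, 1
7, 3, 3, 1
7, 3, 1, 1, 1, 1
5, 5, 3, 1
5, 5, 1, 1, 1, 1
5, 3, 3, 3
5, 3, 3, 1, 1, 1
3, 3, 3, 3, 1, 1

14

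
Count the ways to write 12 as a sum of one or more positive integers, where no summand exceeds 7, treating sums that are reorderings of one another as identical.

A partial list (first 12 by largest part):
7, 5
7, 4, 1
7, 3, 2
7, 3, 1, 1
7, 2, 2, 1
7, 2, 1, 1, 1
7, 1, 1, 1, 1, 1
6, 6
6, 5, 1
6, 4, 2
6, 4, 1, 1
6, 3, 3
…and 53 more, for 65 total.

65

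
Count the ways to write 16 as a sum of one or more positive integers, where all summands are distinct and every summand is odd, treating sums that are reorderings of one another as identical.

Listing the qualifying partitions of 16:
1,15
3,13
5,11
7,9
1,3,5,7
Counting gives 5.

5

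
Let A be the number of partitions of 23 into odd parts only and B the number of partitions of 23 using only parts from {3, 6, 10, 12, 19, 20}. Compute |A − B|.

102

Partitions of 23 into odd parts only: 104.
Partitions of 23 using only parts from {3, 6, 10, 12, 19, 20}: 2.
|104 − 2| = 102.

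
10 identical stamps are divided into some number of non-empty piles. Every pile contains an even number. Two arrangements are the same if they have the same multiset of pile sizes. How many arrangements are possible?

7

Enumerating:
10
8 + 2
6 + 4
6 + 2 + 2
4 + 4 + 2
4 + 2 + 2 + 2
2 + 2 + 2 + 2 + 2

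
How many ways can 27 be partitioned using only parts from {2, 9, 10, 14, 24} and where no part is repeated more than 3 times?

2

Enumerating:
14 + 9 + 2 + 2
9 + 9 + 9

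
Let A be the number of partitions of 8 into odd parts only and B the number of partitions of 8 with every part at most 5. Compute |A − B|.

Partitions of 8 into odd parts only: 6.
Partitions of 8 with every part at most 5: 18.
|6 − 18| = 12.

12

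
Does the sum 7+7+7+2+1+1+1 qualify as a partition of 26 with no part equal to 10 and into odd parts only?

The parts sum to 26, and the condition 'every summand is odd' is violated.

No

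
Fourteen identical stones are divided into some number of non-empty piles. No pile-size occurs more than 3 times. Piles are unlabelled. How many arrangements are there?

Systematic enumeration (by largest part, then next-largest, …) yields 82.

82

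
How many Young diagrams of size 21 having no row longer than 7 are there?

436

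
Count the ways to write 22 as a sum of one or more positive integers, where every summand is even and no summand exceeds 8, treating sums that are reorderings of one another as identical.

There are too many to list fully; the first 12 (by largest part) are:
8 + 8 + 6
8 + 8 + 4 + 2
8 + 8 + 2 + 2 + 2
8 + 6 + 6 + 2
8 + 6 + 4 + 4
8 + 6 + 4 + 2 + 2
8 + 6 + 2 + 2 + 2 + 2
8 + 4 + 4 + 4 + 2
8 + 4 + 4 + 2 + 2 + 2
8 + 4 + 2 + 2 + 2 + 2 + 2
8 + 2 + 2 + 2 + 2 + 2 + 2 + 2
6 + 6 + 6 + 4
…and 15 more, for 27 total.

27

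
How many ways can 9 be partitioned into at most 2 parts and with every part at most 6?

2

Enumerating:
3+6
4+5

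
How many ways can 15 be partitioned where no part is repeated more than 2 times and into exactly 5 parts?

16

Enumerating:
9, 2, 2, 1, 1
8, 3, 2, 1, 1
7, 4, 2, 1, 1
7, 3, 3, 1, 1
7, 3, 2, 2, 1
6, 5, 2, 1, 1
6, 4, 3, 1, 1
6, 4, 2, 2, 1
6, 3, 3, 2, 1
5, 5, 3, 1, 1
5, 5, 2, 2, 1
5, 4, 4, 1, 1
5, 4, 3, 2, 1
5, 3, 3, 2, 2
4, 4, 3, 3, 1
4, 4, 3, 2, 2
That's 16 in total.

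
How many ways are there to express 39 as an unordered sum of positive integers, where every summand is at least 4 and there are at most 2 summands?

17

The partitions of 39 that satisfy the conditions:
39
4,35
5,34
6,33
7,32
8,31
9,30
10,29
11,28
12,27
13,26
14,25
15,24
16,23
17,22
18,21
19,20
That's 17 in total.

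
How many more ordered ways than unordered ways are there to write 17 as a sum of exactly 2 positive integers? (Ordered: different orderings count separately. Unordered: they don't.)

Compositions: C(16,1) = 16.
Unordered (partitions into 2 parts): 8.
Difference: 16 − 8 = 8.

8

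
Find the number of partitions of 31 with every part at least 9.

Enumerating:
31
22,9
21,10
20,11
19,12
18,13
17,14
16,15
13,9,9
12,10,9
11,11,9
11,10,10

12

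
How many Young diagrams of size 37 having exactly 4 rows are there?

Counting exhaustively, 378 partitions satisfy the conditions.

378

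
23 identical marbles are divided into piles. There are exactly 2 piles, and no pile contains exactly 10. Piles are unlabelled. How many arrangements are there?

10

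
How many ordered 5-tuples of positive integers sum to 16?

A composition of 16 into 5 positive parts is chosen by placing 4 dividers among the 15 gaps between 16 units: C(15,4) = 1365.

1365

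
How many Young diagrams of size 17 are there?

Systematic enumeration (by largest part, then next-largest, …) yields 297.

297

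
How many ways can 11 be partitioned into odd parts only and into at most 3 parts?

5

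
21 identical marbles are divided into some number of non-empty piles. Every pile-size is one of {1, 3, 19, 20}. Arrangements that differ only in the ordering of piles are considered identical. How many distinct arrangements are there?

10

Enumerating:
20,1
19,1,1
3,3,3,3,3,3,3
3,3,3,3,3,3,1,1,1
3,3,3,3,3,1,1,1,1,1,1
3,3,3,3,1,1,1,1,1,1,1,1,1
3,3,3,1,1,1,1,1,1,1,1,1,1,1,1
3,3,1,1,1,1,1,1,1,1,1,1,1,1,1,1,1
3,1,1,1,1,1,1,1,1,1,1,1,1,1,1,1,1,1,1
1,1,1,1,1,1,1,1,1,1,1,1,1,1,1,1,1,1,1,1,1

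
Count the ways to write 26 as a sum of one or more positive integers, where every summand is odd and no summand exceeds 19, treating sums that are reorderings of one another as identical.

159

Counting exhaustively, 159 partitions satisfy the conditions.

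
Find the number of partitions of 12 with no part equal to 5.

62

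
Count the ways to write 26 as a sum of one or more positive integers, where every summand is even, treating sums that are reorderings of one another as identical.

101

A full systematic count gives 101.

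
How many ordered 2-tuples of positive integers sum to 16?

By stars and bars with positive parts, the count is C(15,1) = 15.

15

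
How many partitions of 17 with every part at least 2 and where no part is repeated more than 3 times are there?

56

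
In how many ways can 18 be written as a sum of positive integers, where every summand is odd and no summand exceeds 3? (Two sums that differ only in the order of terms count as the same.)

They are:
3,3,3,3,3,3
3,3,3,3,3,1,1,1
3,3,3,3,1,1,1,1,1,1
3,3,3,1,1,1,1,1,1,1,1,1
3,3,1,1,1,1,1,1,1,1,1,1,1,1
3,1,1,1,1,1,1,1,1,1,1,1,1,1,1,1
1,1,1,1,1,1,1,1,1,1,1,1,1,1,1,1,1,1
Counting gives 7.

7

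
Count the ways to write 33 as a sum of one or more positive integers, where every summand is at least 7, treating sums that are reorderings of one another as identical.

36

There are too many to list fully; the first 12 (by largest part) are:
33
7 + 26
8 + 25
9 + 24
10 + 23
11 + 22
12 + 21
13 + 20
14 + 19
7 + 7 + 19
15 + 18
7 + 8 + 18
…and 24 more, for 36 total.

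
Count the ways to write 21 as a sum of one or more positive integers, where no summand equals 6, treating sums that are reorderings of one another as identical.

616

Enumerating by decreasing first part gives 616 partitions in all.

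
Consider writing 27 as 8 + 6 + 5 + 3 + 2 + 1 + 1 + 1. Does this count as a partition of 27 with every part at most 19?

Yes

The parts sum to 27, and the condition 'no summand exceeds 19' holds.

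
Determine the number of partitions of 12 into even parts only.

11

The partitions of 12 that satisfy the conditions:
12
10+2
8+4
8+2+2
6+6
6+4+2
6+2+2+2
4+4+4
4+4+2+2
4+2+2+2+2
2+2+2+2+2+2
That's 11 in total.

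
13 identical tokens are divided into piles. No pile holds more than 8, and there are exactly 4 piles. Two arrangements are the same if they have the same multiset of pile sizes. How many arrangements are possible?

Enumerating:
8, 3, 1, 1
8, 2, 2, 1
7, 4, 1, 1
7, 3, 2, 1
7, 2, 2, 2
6, 5, 1, 1
6, 4, 2, 1
6, 3, 3, 1
6, 3, 2, 2
5, 5, 2, 1
5, 4, 3, 1
5, 4, 2, 2
5, 3, 3, 2
4, 4, 4, 1
4, 4, 3, 2
4, 3, 3, 3

16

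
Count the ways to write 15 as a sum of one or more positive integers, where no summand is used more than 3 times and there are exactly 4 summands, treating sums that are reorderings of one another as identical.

27

A partial list (first 12 by largest part):
12,1,1,1
11,2,1,1
10,3,1,1
10,2,2,1
9,4,1,1
9,3,2,1
9,2,2,2
8,5,1,1
8,4,2,1
8,3,3,1
8,3,2,2
7,6,1,1
…and 15 more, for 27 total.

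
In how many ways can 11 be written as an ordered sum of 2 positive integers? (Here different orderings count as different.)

By stars and bars with positive parts, the count is C(10,1) = 10.

10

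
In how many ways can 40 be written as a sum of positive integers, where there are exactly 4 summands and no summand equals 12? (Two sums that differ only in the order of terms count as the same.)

413

Direct enumeration gives 413 partitions.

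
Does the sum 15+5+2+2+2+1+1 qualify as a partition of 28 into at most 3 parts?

No

The parts sum to 28, and the condition 'there are at most 3 summands' is violated.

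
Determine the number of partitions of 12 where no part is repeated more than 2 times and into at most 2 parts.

The partitions of 12 that satisfy the conditions:
12
11+1
10+2
9+3
8+4
7+5
6+6

7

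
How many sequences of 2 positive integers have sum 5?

Equivalently, choose which 1 of the 4 gaps become plus signs: C(4,1) = 4.

4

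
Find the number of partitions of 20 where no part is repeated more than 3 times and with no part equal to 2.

Counting exhaustively, 135 partitions satisfy the conditions.

135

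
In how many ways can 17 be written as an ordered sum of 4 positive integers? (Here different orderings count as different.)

A composition of 17 into 4 positive parts is chosen by placing 3 dividers among the 16 gaps between 17 units: C(16,3) = 560.

560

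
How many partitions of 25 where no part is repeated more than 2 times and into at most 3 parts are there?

A partial list (first 12 by largest part):
25
24,1
23,2
23,1,1
22,3
22,2,1
21,4
21,3,1
21,2,2
20,5
20,4,1
20,3,2
…and 53 more, for 65 total.

65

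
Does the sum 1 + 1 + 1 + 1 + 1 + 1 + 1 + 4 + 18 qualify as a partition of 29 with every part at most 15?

No

The parts sum to 29, and the condition 'no summand exceeds 15' is violated.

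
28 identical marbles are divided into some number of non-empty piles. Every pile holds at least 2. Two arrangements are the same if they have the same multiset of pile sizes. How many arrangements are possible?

708

Direct enumeration gives 708 partitions.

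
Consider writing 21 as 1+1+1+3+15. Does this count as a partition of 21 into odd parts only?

Yes

The parts sum to 21, and the condition 'every summand is odd' holds.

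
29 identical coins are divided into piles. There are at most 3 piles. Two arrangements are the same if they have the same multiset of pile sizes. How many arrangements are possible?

85

A full systematic count gives 85.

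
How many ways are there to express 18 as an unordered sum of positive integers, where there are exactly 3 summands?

There are too many to list fully; the first 12 (by largest part) are:
16+1+1
15+2+1
14+3+1
14+2+2
13+4+1
13+3+2
12+5+1
12+4+2
12+3+3
11+6+1
11+5+2
11+4+3
…and 15 more, for 27 total.

27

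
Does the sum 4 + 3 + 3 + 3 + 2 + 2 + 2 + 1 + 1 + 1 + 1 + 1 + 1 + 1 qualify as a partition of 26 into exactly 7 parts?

No

The parts sum to 26, and the condition 'there are exactly 7 summands' is violated.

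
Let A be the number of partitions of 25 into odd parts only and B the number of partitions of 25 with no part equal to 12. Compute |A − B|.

Partitions of 25 into odd parts only: 142.
Partitions of 25 with no part equal to 12: 1857.
|142 − 1857| = 1715.

1715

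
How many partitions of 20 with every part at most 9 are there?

There are 488 such partitions.

488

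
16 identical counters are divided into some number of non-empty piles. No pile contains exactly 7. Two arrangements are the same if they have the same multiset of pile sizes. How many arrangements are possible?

Direct enumeration gives 201 partitions.

201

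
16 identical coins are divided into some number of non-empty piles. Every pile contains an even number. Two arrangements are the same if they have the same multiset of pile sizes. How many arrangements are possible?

Enumerating:
16
14+2
12+4
12+2+2
10+6
10+4+2
10+2+2+2
8+8
8+6+2
8+4+4
8+4+2+2
8+2+2+2+2
6+6+4
6+6+2+2
6+4+4+2
6+4+2+2+2
6+2+2+2+2+2
4+4+4+4
4+4+4+2+2
4+4+2+2+2+2
4+2+2+2+2+2+2
2+2+2+2+2+2+2+2
Counting gives 22.

22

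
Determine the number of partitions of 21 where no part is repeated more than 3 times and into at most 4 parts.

A full systematic count gives 120.

120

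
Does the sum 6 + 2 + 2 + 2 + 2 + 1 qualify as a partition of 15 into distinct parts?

The parts sum to 15, and the condition 'all summands are distinct' is violated.

No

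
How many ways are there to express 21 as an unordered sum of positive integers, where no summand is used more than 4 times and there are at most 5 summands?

Enumerating by decreasing first part gives 221 partitions in all.

221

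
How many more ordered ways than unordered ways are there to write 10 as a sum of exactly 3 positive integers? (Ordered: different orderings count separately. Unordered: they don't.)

Compositions: C(9,2) = 36.
Partitions of 10 into exactly 3 parts: 8.
Difference: 36 − 8 = 28.

28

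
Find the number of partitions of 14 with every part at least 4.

7

Enumerating:
14
10,4
9,5
8,6
7,7
6,4,4
5,5,4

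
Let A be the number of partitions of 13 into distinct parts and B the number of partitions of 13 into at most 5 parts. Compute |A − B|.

39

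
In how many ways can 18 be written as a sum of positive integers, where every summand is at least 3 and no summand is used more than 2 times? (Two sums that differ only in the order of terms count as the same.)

25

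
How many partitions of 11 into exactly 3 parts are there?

10

The partitions of 11 that satisfy the conditions:
9 + 1 + 1
8 + 2 + 1
7 + 3 + 1
7 + 2 + 2
6 + 4 + 1
6 + 3 + 2
5 + 5 + 1
5 + 4 + 2
5 + 3 + 3
4 + 4 + 3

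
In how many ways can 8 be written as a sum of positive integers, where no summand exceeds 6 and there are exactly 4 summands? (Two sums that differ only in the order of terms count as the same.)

5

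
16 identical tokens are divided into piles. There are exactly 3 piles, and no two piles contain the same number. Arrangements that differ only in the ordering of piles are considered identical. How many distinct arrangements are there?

They are:
1 + 2 + 13
1 + 3 + 12
1 + 4 + 11
2 + 3 + 11
1 + 5 + 10
2 + 4 + 10
1 + 6 + 9
2 + 5 + 9
3 + 4 + 9
1 + 7 + 8
2 + 6 + 8
3 + 5 + 8
3 + 6 + 7
4 + 5 + 7

14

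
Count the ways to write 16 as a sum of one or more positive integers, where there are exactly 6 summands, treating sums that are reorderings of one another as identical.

35

There are too many to list fully; the first 12 (by largest part) are:
11, 1, 1, 1, 1, 1
10, 2, 1, 1, 1, 1
9, 3, 1, 1, 1, 1
9, 2, 2, 1, 1, 1
8, 4, 1, 1, 1, 1
8, 3, 2, 1, 1, 1
8, 2, 2, 2, 1, 1
7, 5, 1, 1, 1, 1
7, 4, 2, 1, 1, 1
7, 3, 3, 1, 1, 1
7, 3, 2, 2, 1, 1
7, 2, 2, 2, 2, 1
…and 23 more, for 35 total.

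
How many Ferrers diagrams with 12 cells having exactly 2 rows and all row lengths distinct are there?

5

Enumerating:
1, 11
2, 10
3, 9
4, 8
5, 7
That's 5 in total.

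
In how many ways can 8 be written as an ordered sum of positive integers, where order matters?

128

The number of compositions of n is 2^(n−1); here 2^7 = 128.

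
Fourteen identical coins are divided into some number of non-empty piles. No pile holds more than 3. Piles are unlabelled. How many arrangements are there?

24

Enumerating:
2+3+3+3+3
1+1+3+3+3+3
1+2+2+3+3+3
1+1+1+2+3+3+3
1+1+1+1+1+3+3+3
2+2+2+2+3+3
1+1+2+2+2+3+3
1+1+1+1+2+2+3+3
1+1+1+1+1+1+2+3+3
1+1+1+1+1+1+1+1+3+3
1+2+2+2+2+2+3
1+1+1+2+2+2+2+3
1+1+1+1+1+2+2+2+3
1+1+1+1+1+1+1+2+2+3
1+1+1+1+1+1+1+1+1+2+3
1+1+1+1+1+1+1+1+1+1+1+3
2+2+2+2+2+2+2
1+1+2+2+2+2+2+2
1+1+1+1+2+2+2+2+2
1+1+1+1+1+1+2+2+2+2
1+1+1+1+1+1+1+1+2+2+2
1+1+1+1+1+1+1+1+1+1+2+2
1+1+1+1+1+1+1+1+1+1+1+1+2
1+1+1+1+1+1+1+1+1+1+1+1+1+1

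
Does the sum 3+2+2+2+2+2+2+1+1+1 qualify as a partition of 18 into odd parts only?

No

The parts sum to 18, and the condition 'every summand is odd' is violated.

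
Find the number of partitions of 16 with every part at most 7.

Counting exhaustively, 164 partitions satisfy the conditions.

164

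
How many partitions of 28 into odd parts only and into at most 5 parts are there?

A partial list (first 12 by largest part):
27+1
25+3
25+1+1+1
23+5
23+3+1+1
21+7
21+5+1+1
21+3+3+1
19+9
19+7+1+1
19+5+3+1
19+3+3+3
…and 29 more, for 41 total.

41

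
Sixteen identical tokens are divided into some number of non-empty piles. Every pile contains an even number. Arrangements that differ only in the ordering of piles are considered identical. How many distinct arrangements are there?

The partitions of 16 that satisfy the conditions:
16
14+2
12+4
12+2+2
10+6
10+4+2
10+2+2+2
8+8
8+6+2
8+4+4
8+4+2+2
8+2+2+2+2
6+6+4
6+6+2+2
6+4+4+2
6+4+2+2+2
6+2+2+2+2+2
4+4+4+4
4+4+4+2+2
4+4+2+2+2+2
4+2+2+2+2+2+2
2+2+2+2+2+2+2+2

22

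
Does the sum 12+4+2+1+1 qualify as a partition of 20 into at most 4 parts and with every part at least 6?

No

The parts sum to 20, and the condition 'there are at most 4 summands' is violated.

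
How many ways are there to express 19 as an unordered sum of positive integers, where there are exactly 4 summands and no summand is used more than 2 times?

There are too many to list fully; the first 12 (by largest part) are:
1, 1, 2, 15
1, 1, 3, 14
1, 2, 2, 14
1, 1, 4, 13
1, 2, 3, 13
1, 1, 5, 12
1, 2, 4, 12
1, 3, 3, 12
2, 2, 3, 12
1, 1, 6, 11
1, 2, 5, 11
1, 3, 4, 11
…and 36 more, for 48 total.

48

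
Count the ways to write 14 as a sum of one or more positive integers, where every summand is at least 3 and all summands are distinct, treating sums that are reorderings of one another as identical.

They are:
14
3 + 11
4 + 10
5 + 9
6 + 8
3 + 4 + 7
3 + 5 + 6

7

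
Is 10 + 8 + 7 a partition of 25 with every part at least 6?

The parts sum to 25, and the condition 'every summand is at least 6' holds.

Yes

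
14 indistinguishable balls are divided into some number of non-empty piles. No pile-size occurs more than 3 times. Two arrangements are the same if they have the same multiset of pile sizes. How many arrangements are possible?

82

Counting exhaustively, 82 partitions satisfy the conditions.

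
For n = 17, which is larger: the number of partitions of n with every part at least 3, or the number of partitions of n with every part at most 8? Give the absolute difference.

Partitions of 17 with every part at least 3: 25.
Partitions of 17 with every part at most 8: 230.
|25 − 230| = 205.

205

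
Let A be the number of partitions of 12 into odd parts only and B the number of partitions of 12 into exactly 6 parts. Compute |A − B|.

Partitions of 12 into odd parts only: 15.
Partitions of 12 into exactly 6 parts: 11.
|15 − 11| = 4.

4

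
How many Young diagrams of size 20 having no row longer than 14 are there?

608

Counting exhaustively, 608 partitions satisfy the conditions.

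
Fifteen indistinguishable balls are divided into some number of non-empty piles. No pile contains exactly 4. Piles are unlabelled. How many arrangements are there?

A full systematic count gives 120.

120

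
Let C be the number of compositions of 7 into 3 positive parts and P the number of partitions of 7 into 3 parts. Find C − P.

11

Compositions: C(6,2) = 15.
Partitions of 7 into exactly 3 parts: 4.
Difference: 15 − 4 = 11.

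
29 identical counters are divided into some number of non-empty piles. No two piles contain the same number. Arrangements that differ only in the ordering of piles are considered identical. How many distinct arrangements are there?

256

Direct enumeration gives 256 partitions.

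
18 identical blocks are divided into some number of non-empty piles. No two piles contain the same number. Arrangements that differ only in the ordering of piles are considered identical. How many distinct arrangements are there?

A partial list (first 12 by largest part):
18
17,1
16,2
15,3
15,2,1
14,4
14,3,1
13,5
13,4,1
13,3,2
12,6
12,5,1
…and 34 more, for 46 total.

46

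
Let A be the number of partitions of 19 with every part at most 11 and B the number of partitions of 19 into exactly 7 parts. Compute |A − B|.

380

Partitions of 19 with every part at most 11: 445.
Partitions of 19 into exactly 7 parts: 65.
|445 − 65| = 380.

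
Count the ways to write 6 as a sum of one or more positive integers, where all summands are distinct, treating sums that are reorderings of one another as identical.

Enumerating:
6
1,5
2,4
1,2,3
Counting gives 4.

4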